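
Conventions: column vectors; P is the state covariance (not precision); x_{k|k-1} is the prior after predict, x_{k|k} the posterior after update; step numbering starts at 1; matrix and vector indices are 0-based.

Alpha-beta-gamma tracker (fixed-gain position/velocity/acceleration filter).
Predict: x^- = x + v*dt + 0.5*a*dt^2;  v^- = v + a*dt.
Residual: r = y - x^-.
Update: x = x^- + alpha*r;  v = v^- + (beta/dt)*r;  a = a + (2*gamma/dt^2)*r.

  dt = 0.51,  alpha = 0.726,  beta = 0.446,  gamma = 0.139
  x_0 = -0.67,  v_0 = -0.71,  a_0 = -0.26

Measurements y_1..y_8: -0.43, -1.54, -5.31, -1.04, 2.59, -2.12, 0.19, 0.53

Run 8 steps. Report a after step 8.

a_post = -1.6996

step 1: x_pred=-1.0659  r=0.6359  x^+=-0.6042  v^+=-0.2865  a^+=0.4197
step 2: x_pred=-0.6958  r=-0.8442  x^+=-1.3087  v^+=-0.8107  a^+=-0.4827
step 3: x_pred=-1.7849  r=-3.5251  x^+=-4.3441  v^+=-4.1396  a^+=-4.2503
step 4: x_pred=-7.0081  r=5.9681  x^+=-2.6753  v^+=-1.0881  a^+=2.1285
step 5: x_pred=-2.9534  r=5.5434  x^+=1.0711  v^+=4.8452  a^+=8.0534
step 6: x_pred=4.5895  r=-6.7095  x^+=-0.2816  v^+=3.0849  a^+=0.8821
step 7: x_pred=1.4064  r=-1.2164  x^+=0.5233  v^+=2.4710  a^+=-0.4180
step 8: x_pred=1.7291  r=-1.1991  x^+=0.8586  v^+=1.2092  a^+=-1.6996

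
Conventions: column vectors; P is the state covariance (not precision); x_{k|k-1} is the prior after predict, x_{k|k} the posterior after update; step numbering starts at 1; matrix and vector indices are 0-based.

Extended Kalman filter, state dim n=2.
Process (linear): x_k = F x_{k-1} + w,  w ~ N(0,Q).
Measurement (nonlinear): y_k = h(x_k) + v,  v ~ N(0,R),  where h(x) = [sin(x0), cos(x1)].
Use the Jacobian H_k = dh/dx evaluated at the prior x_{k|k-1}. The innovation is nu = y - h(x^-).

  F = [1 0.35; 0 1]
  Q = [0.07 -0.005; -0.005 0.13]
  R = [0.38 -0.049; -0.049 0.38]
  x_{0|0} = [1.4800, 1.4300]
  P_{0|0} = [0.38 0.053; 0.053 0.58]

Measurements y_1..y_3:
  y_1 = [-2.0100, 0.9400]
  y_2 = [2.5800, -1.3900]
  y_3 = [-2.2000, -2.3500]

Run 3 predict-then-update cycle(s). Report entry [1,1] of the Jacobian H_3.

H_jac[1,1] = -0.9760

step 1: x^-=[1.9805, 1.4300]  P^-=[0.5581 0.2510; 0.2510 0.7100]  H_jac=[-0.3983 0.0000; 0.0000 -0.9901]  S=[0.4686 0.0500; 0.0500 1.0760]  K=[-0.4521 -0.2100; -0.1444 -0.6466]  nu=[-2.9272, 0.7997]  x^+=[3.1360, 1.3356]  P^+=[0.4055 0.0582; 0.0582 0.2410]
step 2: x^-=[3.6035, 1.3356]  P^-=[0.5457 0.1376; 0.1376 0.3710]  H_jac=[-0.8952 0.0000; 0.0000 -0.9725]  S=[0.8174 0.0708; 0.0708 0.7309]  K=[-0.5868 -0.1262; -0.1088 -0.4831]  nu=[3.0256, -1.6230]  x^+=[2.0329, 1.7904]  P^+=[0.2422 0.0198; 0.0198 0.1833]
step 3: x^-=[2.6596, 1.7904]  P^-=[0.3485 0.0789; 0.0789 0.3133]  H_jac=[-0.8861 0.0000; 0.0000 -0.9760]  S=[0.6536 0.0192; 0.0192 0.6784]  K=[-0.4695 -0.1002; -0.0938 -0.4480]  nu=[-2.6636, -2.1321]  x^+=[4.1237, 2.9955]  P^+=[0.1958 0.0154; 0.0154 0.1697]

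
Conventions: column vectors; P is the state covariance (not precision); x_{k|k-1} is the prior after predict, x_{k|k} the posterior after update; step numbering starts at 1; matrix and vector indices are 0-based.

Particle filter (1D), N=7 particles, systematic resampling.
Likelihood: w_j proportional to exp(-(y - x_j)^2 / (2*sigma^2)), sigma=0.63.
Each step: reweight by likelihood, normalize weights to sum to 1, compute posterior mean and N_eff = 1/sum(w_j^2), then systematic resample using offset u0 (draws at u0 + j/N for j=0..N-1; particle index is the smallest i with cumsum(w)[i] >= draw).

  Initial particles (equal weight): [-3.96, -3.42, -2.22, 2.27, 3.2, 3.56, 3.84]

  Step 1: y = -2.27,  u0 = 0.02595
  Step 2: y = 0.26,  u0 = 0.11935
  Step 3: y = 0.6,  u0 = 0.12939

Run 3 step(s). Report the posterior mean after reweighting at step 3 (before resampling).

step 1: w=[0.0226, 0.1558, 0.8217, 0.0000, 0.0000, 0.0000, 0.0000]  mean=-2.4462  Neff=1.4288  idx=[1, 1, 2, 2, 2, 2, 2]
step 2: w=[0.0000, 0.0000, 0.2000, 0.2000, 0.2000, 0.2000, 0.2000]  mean=-2.2200  Neff=5.0004  idx=[2, 3, 4, 4, 5, 6, 6]
step 3: w=[0.1429, 0.1429, 0.1429, 0.1429, 0.1429, 0.1429, 0.1429]  mean=-2.2200  Neff=7.0000  idx=[0, 1, 2, 3, 4, 5, 6]

post_mean = -2.2200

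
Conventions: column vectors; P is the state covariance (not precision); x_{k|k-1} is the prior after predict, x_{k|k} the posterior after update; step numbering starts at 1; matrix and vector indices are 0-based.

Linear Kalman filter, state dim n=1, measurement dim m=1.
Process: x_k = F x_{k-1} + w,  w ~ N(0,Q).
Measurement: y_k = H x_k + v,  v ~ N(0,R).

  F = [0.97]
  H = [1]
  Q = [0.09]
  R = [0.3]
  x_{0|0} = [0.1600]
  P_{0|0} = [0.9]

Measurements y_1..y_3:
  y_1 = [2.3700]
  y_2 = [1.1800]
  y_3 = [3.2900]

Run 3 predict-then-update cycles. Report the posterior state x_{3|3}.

x_post = [2.2427]

step 1: x^-=[0.1552]  P^-=[0.9368]  S=[1.2368]  K=[0.7574]  nu=[2.2148]  x^+=[1.8328]  P^+=[0.2272]
step 2: x^-=[1.7778]  P^-=[0.3038]  S=[0.6038]  K=[0.5031]  nu=[-0.5978]  x^+=[1.4770]  P^+=[0.1509]
step 3: x^-=[1.4327]  P^-=[0.2320]  S=[0.5320]  K=[0.4361]  nu=[1.8573]  x^+=[2.2427]  P^+=[0.1308]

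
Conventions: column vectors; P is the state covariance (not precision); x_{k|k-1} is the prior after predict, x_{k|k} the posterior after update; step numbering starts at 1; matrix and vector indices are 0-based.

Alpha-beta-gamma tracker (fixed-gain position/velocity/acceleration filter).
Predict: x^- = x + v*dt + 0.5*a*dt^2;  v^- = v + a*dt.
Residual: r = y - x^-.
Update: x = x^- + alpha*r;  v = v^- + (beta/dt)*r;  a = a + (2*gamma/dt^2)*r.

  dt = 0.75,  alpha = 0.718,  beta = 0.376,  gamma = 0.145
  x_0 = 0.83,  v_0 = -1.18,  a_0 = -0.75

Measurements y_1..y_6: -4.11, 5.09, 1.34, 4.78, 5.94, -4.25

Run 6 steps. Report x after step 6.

step 1: x_pred=-0.2659  r=-3.8441  x^+=-3.0260  v^+=-3.6697  a^+=-2.7318
step 2: x_pred=-6.5465  r=11.6365  x^+=1.8085  v^+=0.1153  a^+=3.2675
step 3: x_pred=2.8139  r=-1.4739  x^+=1.7556  v^+=1.8269  a^+=2.5076
step 4: x_pred=3.8311  r=0.9489  x^+=4.5124  v^+=4.1833  a^+=2.9968
step 5: x_pred=8.4928  r=-2.5528  x^+=6.6599  v^+=5.1511  a^+=1.6807
step 6: x_pred=10.9959  r=-15.2459  x^+=0.0494  v^+=-1.2316  a^+=-6.1794

x_post = 0.0494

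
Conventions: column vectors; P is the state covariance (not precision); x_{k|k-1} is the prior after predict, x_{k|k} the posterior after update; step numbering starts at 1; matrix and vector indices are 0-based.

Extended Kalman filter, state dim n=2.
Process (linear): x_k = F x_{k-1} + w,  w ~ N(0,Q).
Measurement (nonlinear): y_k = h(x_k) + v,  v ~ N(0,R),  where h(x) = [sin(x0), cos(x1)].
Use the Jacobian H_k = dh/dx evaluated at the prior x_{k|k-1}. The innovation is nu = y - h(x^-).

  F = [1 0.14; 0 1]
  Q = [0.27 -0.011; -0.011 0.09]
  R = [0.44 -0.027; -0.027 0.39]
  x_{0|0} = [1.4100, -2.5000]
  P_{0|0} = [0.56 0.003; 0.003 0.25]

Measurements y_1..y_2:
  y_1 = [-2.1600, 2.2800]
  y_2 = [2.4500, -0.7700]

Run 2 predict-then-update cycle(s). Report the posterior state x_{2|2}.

step 1: x^-=[1.0600, -2.5000]  P^-=[0.8357 0.0270; 0.0270 0.3400]  H_jac=[0.4889 0.0000; 0.0000 0.5985]  S=[0.6397 -0.0191; -0.0191 0.5118]  K=[0.6403 0.0555; 0.0325 0.3988]  nu=[-3.0324, 3.0811]  x^+=[-0.7107, -1.3699]  P^+=[0.5732 0.0073; 0.0073 0.2584]
step 2: x^-=[-0.9025, -1.3699]  P^-=[0.8503 0.0324; 0.0324 0.3484]  H_jac=[0.6196 0.0000; 0.0000 0.9799]  S=[0.7665 -0.0073; -0.0073 0.7245]  K=[0.6879 0.0508; 0.0307 0.4715]  nu=[3.2349, -0.9696]  x^+=[1.2735, -1.7277]  P^+=[0.4863 0.0013; 0.0013 0.1868]

x_post = [1.2735, -1.7277]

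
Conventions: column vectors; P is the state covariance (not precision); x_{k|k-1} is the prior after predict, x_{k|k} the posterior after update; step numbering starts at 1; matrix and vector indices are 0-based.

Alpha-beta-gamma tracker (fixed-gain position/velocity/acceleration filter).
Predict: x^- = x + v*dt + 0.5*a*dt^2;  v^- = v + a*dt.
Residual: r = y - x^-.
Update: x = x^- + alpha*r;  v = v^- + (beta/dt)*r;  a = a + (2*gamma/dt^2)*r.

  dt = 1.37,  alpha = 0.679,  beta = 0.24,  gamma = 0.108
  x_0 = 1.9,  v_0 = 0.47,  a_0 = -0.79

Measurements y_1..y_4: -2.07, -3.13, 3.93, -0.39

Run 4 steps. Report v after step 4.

v_post = -1.5232

step 1: x_pred=1.8025  r=-3.8725  x^+=-0.8269  v^+=-1.2907  a^+=-1.2357
step 2: x_pred=-3.7548  r=0.6248  x^+=-3.3306  v^+=-2.8741  a^+=-1.1638
step 3: x_pred=-8.3602  r=12.2902  x^+=-0.0152  v^+=-2.3154  a^+=0.2506
step 4: x_pred=-2.9521  r=2.5621  x^+=-1.2124  v^+=-1.5232  a^+=0.5455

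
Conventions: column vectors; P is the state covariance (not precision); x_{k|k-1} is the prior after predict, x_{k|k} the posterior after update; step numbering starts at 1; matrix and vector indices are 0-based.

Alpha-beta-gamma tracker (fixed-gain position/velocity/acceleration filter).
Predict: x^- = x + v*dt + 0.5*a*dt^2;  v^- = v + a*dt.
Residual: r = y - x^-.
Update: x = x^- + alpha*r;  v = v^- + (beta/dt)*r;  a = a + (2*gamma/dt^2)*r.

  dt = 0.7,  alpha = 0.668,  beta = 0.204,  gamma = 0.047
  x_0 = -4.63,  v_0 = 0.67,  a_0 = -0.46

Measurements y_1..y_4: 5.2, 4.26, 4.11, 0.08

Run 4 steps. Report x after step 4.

x_post = 2.7478

step 1: x_pred=-4.2737  r=9.4737  x^+=2.0547  v^+=3.1089  a^+=1.3574
step 2: x_pred=4.5635  r=-0.3035  x^+=4.3608  v^+=3.9706  a^+=1.2992
step 3: x_pred=7.4585  r=-3.3485  x^+=5.2217  v^+=3.9042  a^+=0.6568
step 4: x_pred=8.1156  r=-8.0356  x^+=2.7478  v^+=2.0222  a^+=-0.8847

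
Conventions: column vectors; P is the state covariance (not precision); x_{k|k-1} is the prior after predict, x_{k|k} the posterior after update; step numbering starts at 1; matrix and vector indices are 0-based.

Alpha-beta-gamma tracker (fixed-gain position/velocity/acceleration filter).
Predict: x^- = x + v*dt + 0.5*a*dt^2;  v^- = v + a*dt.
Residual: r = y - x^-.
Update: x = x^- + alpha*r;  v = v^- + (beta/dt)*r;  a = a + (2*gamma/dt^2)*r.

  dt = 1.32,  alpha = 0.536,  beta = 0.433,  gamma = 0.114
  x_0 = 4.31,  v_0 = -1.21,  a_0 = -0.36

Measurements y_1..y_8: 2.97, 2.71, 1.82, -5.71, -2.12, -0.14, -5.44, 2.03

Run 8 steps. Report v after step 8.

v_post = 2.3745

step 1: x_pred=2.3992  r=0.5708  x^+=2.7051  v^+=-1.4979  a^+=-0.2853
step 2: x_pred=0.4793  r=2.2307  x^+=1.6749  v^+=-1.1428  a^+=0.0066
step 3: x_pred=0.1722  r=1.6478  x^+=1.0554  v^+=-0.5936  a^+=0.2222
step 4: x_pred=0.4655  r=-6.1755  x^+=-2.8446  v^+=-2.3260  a^+=-0.5859
step 5: x_pred=-6.4253  r=4.3053  x^+=-4.1177  v^+=-1.6871  a^+=-0.0225
step 6: x_pred=-6.3642  r=6.2242  x^+=-3.0280  v^+=0.3249  a^+=0.7920
step 7: x_pred=-1.9092  r=-3.5308  x^+=-3.8017  v^+=0.2121  a^+=0.3299
step 8: x_pred=-3.2343  r=5.2643  x^+=-0.4126  v^+=2.3745  a^+=1.0188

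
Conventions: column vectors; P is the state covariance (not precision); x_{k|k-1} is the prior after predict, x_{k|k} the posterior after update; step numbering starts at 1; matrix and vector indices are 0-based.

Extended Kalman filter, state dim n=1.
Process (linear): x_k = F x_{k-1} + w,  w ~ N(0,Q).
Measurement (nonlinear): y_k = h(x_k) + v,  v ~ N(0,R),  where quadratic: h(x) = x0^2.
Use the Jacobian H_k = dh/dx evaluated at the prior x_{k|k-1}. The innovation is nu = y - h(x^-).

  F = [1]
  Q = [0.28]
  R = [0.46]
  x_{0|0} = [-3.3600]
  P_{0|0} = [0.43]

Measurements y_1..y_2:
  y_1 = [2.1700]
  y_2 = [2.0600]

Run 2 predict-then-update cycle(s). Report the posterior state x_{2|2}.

x_post = [-1.5648]

step 1: x^-=[-3.3600]  P^-=[0.7100]  H_jac=[-6.7200]  S=[32.5225]  K=[-0.1467]  nu=[-9.1196]  x^+=[-2.0221]  P^+=[0.0100]
step 2: x^-=[-2.0221]  P^-=[0.2900]  H_jac=[-4.0442]  S=[5.2039]  K=[-0.2254]  nu=[-2.0289]  x^+=[-1.5648]  P^+=[0.0256]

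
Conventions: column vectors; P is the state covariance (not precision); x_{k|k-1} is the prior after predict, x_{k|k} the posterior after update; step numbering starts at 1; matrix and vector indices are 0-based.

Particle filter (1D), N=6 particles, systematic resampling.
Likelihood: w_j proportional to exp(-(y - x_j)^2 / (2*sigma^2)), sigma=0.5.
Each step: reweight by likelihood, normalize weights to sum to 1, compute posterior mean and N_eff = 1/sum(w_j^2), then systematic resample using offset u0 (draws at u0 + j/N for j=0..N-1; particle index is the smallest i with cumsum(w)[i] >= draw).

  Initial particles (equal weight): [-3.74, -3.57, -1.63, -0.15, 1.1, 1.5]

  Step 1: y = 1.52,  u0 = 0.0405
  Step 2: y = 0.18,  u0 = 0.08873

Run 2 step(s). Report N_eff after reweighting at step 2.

step 1: w=[0.0000, 0.0000, 0.0000, 0.0022, 0.4120, 0.5858]  mean=1.3315  Neff=1.9497  idx=[4, 4, 4, 5, 5, 5]
step 2: w=[0.2857, 0.2857, 0.2857, 0.0476, 0.0476, 0.0476]  mean=1.1571  Neff=3.9728  idx=[0, 0, 1, 2, 2, 4]

N_eff = 3.9728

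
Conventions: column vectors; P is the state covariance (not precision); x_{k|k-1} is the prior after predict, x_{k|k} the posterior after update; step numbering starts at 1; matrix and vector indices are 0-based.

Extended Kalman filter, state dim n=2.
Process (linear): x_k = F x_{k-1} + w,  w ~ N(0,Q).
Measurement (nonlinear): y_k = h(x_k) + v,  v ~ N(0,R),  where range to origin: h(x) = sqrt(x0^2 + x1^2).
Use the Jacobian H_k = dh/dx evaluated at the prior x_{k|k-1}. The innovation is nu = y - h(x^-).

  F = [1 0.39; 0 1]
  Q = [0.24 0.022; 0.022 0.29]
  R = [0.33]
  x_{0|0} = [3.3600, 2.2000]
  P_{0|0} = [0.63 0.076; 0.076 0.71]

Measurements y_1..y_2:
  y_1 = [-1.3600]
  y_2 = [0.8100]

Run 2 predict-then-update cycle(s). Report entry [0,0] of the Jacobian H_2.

step 1: x^-=[4.2180, 2.2000]  P^-=[1.0373 0.3749; 0.3749 1.0000]  H_jac=[0.8866 0.4625]  S=[1.6667]  K=[0.6558; 0.4769]  nu=[-6.1173]  x^+=[0.2062, -0.7173]  P^+=[0.3204 -0.1464; -0.1464 0.6209]
step 2: x^-=[-0.0735, -0.7173]  P^-=[0.5407 0.1178; 0.1178 0.9109]  H_jac=[-0.1019 -0.9948]  S=[1.2610]  K=[-0.1366; -0.7282]  nu=[0.0890]  x^+=[-0.0856, -0.7821]  P^+=[0.5172 -0.0077; -0.0077 0.2423]

H_jac[0,0] = -0.1019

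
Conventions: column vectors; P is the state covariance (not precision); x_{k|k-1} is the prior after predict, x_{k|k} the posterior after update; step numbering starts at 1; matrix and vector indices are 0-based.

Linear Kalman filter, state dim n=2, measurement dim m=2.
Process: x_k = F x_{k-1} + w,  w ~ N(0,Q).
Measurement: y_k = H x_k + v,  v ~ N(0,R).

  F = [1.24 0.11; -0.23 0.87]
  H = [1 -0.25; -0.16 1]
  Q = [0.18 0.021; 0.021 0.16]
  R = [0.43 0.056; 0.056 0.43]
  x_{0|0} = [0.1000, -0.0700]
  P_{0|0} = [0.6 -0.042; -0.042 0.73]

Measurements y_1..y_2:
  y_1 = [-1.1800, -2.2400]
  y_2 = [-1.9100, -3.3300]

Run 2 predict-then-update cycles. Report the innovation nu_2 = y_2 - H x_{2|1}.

step 1: x^-=[0.1163, -0.0839]  P^-=[1.0999 -0.1245; -0.1245 0.7611]  S=[1.6398 -0.4397; -0.4397 1.2591]  K=[0.6904 0.0025; -0.0283 0.6104]  nu=[-1.3173, -2.1375]  x^+=[-0.7985, -1.3514]  P^+=[0.3198 0.0909; 0.0909 0.2754]
step 2: x^-=[-1.1388, -0.9921]  P^-=[0.6998 0.0519; 0.0519 0.3490]  S=[1.1256 -0.0892; -0.0892 0.7803]  K=[0.6096 -0.0072; 0.0032 0.4370]  nu=[-1.0192, -2.5201]  x^+=[-1.7418, -2.0967]  P^+=[0.2807 0.0759; 0.0759 0.2002]

innov = [-1.0192, -2.5201]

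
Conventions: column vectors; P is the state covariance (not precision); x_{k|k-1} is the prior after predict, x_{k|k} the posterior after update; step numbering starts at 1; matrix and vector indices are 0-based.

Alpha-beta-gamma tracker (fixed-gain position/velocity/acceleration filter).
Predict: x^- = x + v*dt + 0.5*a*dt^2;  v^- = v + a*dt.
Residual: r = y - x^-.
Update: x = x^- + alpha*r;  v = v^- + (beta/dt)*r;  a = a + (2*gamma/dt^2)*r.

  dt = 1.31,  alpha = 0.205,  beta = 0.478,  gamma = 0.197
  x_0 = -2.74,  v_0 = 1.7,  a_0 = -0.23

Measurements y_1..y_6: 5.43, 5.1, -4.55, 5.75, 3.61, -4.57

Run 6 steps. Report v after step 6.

v_post = -6.2046

step 1: x_pred=-0.7104  r=6.1404  x^+=0.5484  v^+=3.6392  a^+=1.1798
step 2: x_pred=6.3281  r=-1.2281  x^+=6.0763  v^+=4.7366  a^+=0.8978
step 3: x_pred=13.0517  r=-17.6017  x^+=9.4433  v^+=-0.5099  a^+=-3.1434
step 4: x_pred=6.0782  r=-0.3282  x^+=6.0109  v^+=-4.7474  a^+=-3.2187
step 5: x_pred=-2.9700  r=6.5800  x^+=-1.6211  v^+=-6.5630  a^+=-1.7080
step 6: x_pred=-11.6842  r=7.1142  x^+=-10.2258  v^+=-6.2046  a^+=-0.0747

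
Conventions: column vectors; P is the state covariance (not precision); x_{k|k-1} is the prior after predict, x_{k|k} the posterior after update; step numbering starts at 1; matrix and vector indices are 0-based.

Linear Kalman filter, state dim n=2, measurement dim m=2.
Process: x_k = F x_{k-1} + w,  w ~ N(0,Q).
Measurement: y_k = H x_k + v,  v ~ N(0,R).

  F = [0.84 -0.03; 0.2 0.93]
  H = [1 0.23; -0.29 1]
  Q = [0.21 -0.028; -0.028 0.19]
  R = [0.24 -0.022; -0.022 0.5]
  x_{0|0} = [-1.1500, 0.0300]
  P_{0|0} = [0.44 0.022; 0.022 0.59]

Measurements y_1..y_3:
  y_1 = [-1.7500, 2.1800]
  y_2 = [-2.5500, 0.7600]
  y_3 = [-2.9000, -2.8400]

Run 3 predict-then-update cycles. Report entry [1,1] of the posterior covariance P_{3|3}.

step 1: x^-=[-0.9669, -0.2021]  P^-=[0.5199 0.0465; 0.0465 0.7261]  S=[0.8197 0.0376; 0.0376 1.2428]  K=[0.6521 -0.1036; 0.2345 0.5663]  nu=[-0.7366, 2.1017]  x^+=[-1.6650, 0.8153]  P^+=[0.1631 -0.0189; -0.0189 0.2725]
step 2: x^-=[-1.4231, 0.4252]  P^-=[0.3263 -0.0228; -0.0228 0.4252]  S=[0.5783 -0.0401; -0.0401 0.9659]  K=[0.5483 -0.0988; 0.1611 0.4538]  nu=[-1.2247, -0.0779]  x^+=[-2.0869, 0.1925]  P^+=[0.1387 -0.0213; -0.0213 0.2172]
step 3: x^-=[-1.7588, -0.2383]  P^-=[0.3091 -0.0272; -0.0272 0.3755]  S=[0.5564 -0.0507; -0.0507 0.9173]  K=[0.5353 -0.0978; 0.1451 0.4260]  nu=[-1.0864, -3.1117]  x^+=[-2.0359, -1.7214]  P^+=[0.1355 -0.0214; -0.0214 0.2036]

P_post[1,1] = 0.2036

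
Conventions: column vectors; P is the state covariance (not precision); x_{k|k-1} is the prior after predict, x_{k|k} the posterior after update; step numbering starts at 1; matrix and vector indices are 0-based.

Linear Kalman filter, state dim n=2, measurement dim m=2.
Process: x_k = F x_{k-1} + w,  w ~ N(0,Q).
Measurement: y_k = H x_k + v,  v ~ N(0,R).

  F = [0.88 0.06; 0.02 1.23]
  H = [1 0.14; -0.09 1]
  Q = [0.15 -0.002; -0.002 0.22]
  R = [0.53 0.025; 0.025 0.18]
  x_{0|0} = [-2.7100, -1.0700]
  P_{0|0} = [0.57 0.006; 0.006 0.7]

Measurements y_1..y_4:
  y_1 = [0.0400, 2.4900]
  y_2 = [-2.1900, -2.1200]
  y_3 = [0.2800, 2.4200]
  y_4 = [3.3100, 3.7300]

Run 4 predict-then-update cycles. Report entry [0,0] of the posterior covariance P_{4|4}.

P_post[0,0] = 0.1912

step 1: x^-=[-2.4490, -1.3703]  P^-=[0.5946 0.0662; 0.0662 1.2796]  S=[1.1682 0.2160; 0.2160 1.4525]  K=[0.5299 -0.0701; 0.0492 0.8695]  nu=[2.6808, 3.6399]  x^+=[-1.2836, 1.9267]  P^+=[0.2755 0.0254; 0.0254 0.1600]
step 2: x^-=[-1.0139, 2.3442]  P^-=[0.3666 0.0422; 0.0422 0.4635]  S=[0.9175 0.0986; 0.0986 0.6389]  K=[0.4113 -0.0490; 0.0401 0.7134]  nu=[-1.5043, -4.5555]  x^+=[-1.4093, -0.9658]  P^+=[0.2139 0.0207; 0.0207 0.1313]
step 3: x^-=[-1.2981, -1.2161]  P^-=[0.3183 0.0339; 0.0339 0.4197]  S=[0.8660 0.0886; 0.0886 0.5962]  K=[0.3778 -0.0473; 0.0360 0.6935]  nu=[1.7483, 3.5193]  x^+=[-0.8041, 1.2876]  P^+=[0.1965 0.0186; 0.0186 0.1274]
step 4: x^-=[-0.6304, 1.5677]  P^-=[0.3046 0.0310; 0.0310 0.4138]  S=[0.8514 0.0861; 0.0861 0.5906]  K=[0.3677 -0.0475; 0.0346 0.6907]  nu=[3.7209, 2.1056]  x^+=[0.6376, 3.1508]  P^+=[0.1912 0.0178; 0.0178 0.1268]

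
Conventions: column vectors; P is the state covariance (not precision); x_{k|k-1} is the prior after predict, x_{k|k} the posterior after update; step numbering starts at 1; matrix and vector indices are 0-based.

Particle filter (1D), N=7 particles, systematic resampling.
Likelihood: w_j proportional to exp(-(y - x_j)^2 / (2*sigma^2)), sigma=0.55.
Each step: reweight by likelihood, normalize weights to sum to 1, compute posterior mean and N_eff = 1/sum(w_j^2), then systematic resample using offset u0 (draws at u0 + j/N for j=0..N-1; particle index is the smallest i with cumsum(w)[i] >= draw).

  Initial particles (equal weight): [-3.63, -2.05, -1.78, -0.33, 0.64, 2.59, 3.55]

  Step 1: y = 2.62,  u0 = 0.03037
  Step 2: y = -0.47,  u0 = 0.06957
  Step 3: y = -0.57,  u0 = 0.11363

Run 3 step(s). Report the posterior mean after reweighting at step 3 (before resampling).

post_mean = 2.5900

step 1: w=[0.0000, 0.0000, 0.0000, 0.0000, 0.0012, 0.8056, 0.1932]  mean=2.7730  Neff=1.4571  idx=[5, 5, 5, 5, 5, 5, 6]
step 2: w=[0.1667, 0.1667, 0.1667, 0.1667, 0.1667, 0.1667, 0.0000]  mean=2.5900  Neff=6.0000  idx=[0, 1, 2, 2, 3, 4, 5]
step 3: w=[0.1429, 0.1429, 0.1429, 0.1429, 0.1429, 0.1429, 0.1429]  mean=2.5900  Neff=7.0000  idx=[0, 1, 2, 3, 4, 5, 6]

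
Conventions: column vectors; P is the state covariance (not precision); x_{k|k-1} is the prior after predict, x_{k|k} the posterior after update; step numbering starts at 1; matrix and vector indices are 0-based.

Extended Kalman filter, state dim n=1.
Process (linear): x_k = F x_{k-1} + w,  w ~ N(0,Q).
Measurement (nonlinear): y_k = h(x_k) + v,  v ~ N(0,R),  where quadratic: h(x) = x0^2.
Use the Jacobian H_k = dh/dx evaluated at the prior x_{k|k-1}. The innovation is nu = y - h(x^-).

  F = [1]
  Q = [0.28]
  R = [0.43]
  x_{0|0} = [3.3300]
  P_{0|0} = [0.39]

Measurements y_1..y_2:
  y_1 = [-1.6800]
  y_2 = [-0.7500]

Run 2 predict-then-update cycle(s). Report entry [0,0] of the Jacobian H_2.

H_jac[0,0] = 2.8802

step 1: x^-=[3.3300]  P^-=[0.6700]  H_jac=[6.6600]  S=[30.1483]  K=[0.1480]  nu=[-12.7689]  x^+=[1.4401]  P^+=[0.0096]
step 2: x^-=[1.4401]  P^-=[0.2896]  H_jac=[2.8802]  S=[2.8320]  K=[0.2945]  nu=[-2.8239]  x^+=[0.6085]  P^+=[0.0440]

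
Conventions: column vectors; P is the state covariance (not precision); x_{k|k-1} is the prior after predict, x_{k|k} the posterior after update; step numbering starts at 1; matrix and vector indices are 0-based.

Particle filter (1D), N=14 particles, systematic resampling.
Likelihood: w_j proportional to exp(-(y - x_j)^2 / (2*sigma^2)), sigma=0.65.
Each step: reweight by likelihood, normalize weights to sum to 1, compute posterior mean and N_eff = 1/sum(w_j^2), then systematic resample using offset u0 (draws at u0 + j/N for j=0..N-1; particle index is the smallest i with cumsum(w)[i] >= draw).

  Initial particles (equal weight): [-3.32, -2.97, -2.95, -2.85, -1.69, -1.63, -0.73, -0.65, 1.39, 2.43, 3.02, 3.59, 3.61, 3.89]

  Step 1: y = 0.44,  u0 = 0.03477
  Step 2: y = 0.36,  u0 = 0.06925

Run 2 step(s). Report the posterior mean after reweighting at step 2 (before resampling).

step 1: w=[0.0000, 0.0000, 0.0000, 0.0000, 0.0058, 0.0078, 0.2452, 0.3036, 0.4257, 0.0114, 0.0005, 0.0000, 0.0000, 0.0000]  mean=0.2222  Neff=2.9960  idx=[6, 6, 6, 6, 7, 7, 7, 7, 8, 8, 8, 8, 8, 8]
step 2: w=[0.0631, 0.0631, 0.0631, 0.0631, 0.0769, 0.0769, 0.0769, 0.0769, 0.0733, 0.0733, 0.0733, 0.0733, 0.0733, 0.0733]  mean=0.2273  Neff=13.9177  idx=[1, 2, 3, 4, 5, 6, 7, 8, 9, 10, 11, 12, 12, 13]

post_mean = 0.2273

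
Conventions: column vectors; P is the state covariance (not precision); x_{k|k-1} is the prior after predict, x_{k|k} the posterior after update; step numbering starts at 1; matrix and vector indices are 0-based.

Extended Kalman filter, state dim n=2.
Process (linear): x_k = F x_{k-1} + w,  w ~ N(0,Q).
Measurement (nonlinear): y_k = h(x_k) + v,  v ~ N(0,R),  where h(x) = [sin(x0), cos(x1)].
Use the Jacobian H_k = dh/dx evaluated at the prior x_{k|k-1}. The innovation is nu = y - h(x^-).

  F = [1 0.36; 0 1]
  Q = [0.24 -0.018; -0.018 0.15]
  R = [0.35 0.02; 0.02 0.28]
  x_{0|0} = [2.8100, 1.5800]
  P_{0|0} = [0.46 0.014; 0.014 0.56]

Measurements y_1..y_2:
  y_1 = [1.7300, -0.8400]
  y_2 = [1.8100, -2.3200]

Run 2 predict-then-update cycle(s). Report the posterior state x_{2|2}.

step 1: x^-=[3.3788, 1.5800]  P^-=[0.7827 0.1976; 0.1976 0.7100]  H_jac=[-0.9720 0.0000; 0.0000 -1.0000]  S=[1.0894 0.2121; 0.2121 0.9899]  K=[-0.6881 -0.0522; -0.0383 -0.7090]  nu=[1.9650, -0.8308]  x^+=[2.0700, 2.0938]  P^+=[0.2489 0.0284; 0.0284 0.1993]
step 2: x^-=[2.8238, 2.0938]  P^-=[0.5351 0.0821; 0.0821 0.3493]  H_jac=[-0.9499 0.0000; 0.0000 -0.8663]  S=[0.8329 0.0876; 0.0876 0.5422]  K=[-0.6068 -0.0332; -0.0356 -0.5524]  nu=[1.4975, -1.8205]  x^+=[1.9755, 3.0462]  P^+=[0.2243 0.0247; 0.0247 0.1794]

x_post = [1.9755, 3.0462]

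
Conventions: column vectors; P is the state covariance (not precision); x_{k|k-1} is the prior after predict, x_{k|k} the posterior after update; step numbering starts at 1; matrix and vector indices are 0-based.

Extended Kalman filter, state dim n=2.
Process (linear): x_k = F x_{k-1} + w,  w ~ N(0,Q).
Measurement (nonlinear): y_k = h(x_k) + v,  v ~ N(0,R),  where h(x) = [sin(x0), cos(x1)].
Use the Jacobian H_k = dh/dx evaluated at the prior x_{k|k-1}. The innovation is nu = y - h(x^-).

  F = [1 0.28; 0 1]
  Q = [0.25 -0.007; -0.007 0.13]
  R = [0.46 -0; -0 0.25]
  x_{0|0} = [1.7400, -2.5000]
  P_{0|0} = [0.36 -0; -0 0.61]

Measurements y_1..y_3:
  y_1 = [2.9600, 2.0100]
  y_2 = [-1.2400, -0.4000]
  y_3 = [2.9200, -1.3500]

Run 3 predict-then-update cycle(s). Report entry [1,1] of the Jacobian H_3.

H_jac[1,1] = -0.3477

step 1: x^-=[1.0400, -2.5000]  P^-=[0.6578 0.1638; 0.1638 0.7400]  H_jac=[0.5062 0.0000; 0.0000 0.5985]  S=[0.6286 0.0496; 0.0496 0.5150]  K=[0.5187 0.1404; 0.0645 0.8536]  nu=[2.0976, 2.8111]  x^+=[2.5226, 0.0351]  P^+=[0.4713 0.0586; 0.0586 0.3566]
step 2: x^-=[2.5324, 0.0351]  P^-=[0.7821 0.1515; 0.1515 0.4866]  H_jac=[-0.8201 0.0000; 0.0000 -0.0351]  S=[0.9860 0.0044; 0.0044 0.2506]  K=[-0.6505 -0.0099; -0.1257 -0.0659]  nu=[-1.8122, -1.3994]  x^+=[3.7250, 0.3551]  P^+=[0.3648 0.0705; 0.0705 0.4699]
step 3: x^-=[3.8244, 0.3551]  P^-=[0.6912 0.1951; 0.1951 0.5999]  H_jac=[-0.7758 0.0000; 0.0000 -0.3477]  S=[0.8760 0.0526; 0.0526 0.3225]  K=[-0.6054 -0.1115; -0.1352 -0.6246]  nu=[3.5510, -2.2876]  x^+=[1.9297, 1.3037]  P^+=[0.3590 0.0802; 0.0802 0.4491]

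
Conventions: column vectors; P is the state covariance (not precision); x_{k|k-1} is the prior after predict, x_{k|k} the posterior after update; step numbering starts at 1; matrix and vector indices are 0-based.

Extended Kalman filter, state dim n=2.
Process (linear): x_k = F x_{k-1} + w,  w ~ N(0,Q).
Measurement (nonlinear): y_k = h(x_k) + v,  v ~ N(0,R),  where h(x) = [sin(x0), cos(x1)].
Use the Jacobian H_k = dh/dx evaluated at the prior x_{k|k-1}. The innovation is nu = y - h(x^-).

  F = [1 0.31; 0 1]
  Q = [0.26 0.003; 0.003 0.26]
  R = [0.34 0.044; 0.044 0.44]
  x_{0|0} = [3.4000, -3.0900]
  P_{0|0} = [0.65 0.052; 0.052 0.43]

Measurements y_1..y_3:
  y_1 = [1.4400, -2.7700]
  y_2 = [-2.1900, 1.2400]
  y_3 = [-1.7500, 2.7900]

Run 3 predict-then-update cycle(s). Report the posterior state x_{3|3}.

x_post = [-2.1883, -6.6271]

step 1: x^-=[2.4421, -3.0900]  P^-=[0.9836 0.1883; 0.1883 0.6900]  H_jac=[-0.7652 0.0000; 0.0000 0.0516]  S=[0.9159 0.0366; 0.0366 0.4418]  K=[-0.8253 0.0903; -0.1611 0.0939]  nu=[0.7962, -1.7713]  x^+=[1.6251, -3.3845]  P^+=[0.3615 0.0662; 0.0662 0.6635]
step 2: x^-=[0.5759, -3.3845]  P^-=[0.7263 0.2748; 0.2748 0.9235]  H_jac=[0.8387 0.0000; 0.0000 -0.2405]  S=[0.8509 -0.0114; -0.0114 0.4934]  K=[0.7143 -0.1174; 0.2649 -0.4440]  nu=[-2.7346, 2.2106]  x^+=[-1.6370, -5.0905]  P^+=[0.2834 0.0841; 0.0841 0.7638]
step 3: x^-=[-3.2151, -5.0905]  P^-=[0.6690 0.3239; 0.3239 1.0238]  H_jac=[-0.9973 0.0000; 0.0000 -0.9294]  S=[1.0053 0.3442; 0.3442 1.3242]  K=[-0.6430 -0.0602; -0.0827 -0.6970]  nu=[-1.8234, 2.4208]  x^+=[-2.1883, -6.6271]  P^+=[0.2219 0.0589; 0.0589 0.3339]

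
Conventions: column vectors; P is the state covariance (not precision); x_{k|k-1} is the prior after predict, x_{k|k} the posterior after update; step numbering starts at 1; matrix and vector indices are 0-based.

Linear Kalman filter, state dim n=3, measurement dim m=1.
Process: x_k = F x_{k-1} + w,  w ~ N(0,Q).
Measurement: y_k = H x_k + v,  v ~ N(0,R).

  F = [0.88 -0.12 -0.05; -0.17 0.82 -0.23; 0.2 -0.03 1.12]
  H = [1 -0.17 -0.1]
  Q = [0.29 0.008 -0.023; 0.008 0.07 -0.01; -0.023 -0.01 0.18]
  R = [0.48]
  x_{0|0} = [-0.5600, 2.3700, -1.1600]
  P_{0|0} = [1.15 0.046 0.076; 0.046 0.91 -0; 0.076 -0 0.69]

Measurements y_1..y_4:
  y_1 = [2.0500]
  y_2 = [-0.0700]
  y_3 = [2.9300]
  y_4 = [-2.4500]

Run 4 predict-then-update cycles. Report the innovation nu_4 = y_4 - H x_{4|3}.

innov = [-3.8179]

step 1: x^-=[-0.7192, 2.3054, -1.4823]  P^-=[1.1790 -0.2263 0.2159; -0.2263 0.7447 -0.2594; 0.2159 -0.2594 1.1259]  S=[1.7167]  K=[0.6966; -0.1904; 0.0859]  nu=[3.0129]  x^+=[1.3796, 1.7316, -1.2236]  P^+=[0.3459 0.0015 0.1132; 0.0015 0.6825 -0.2314; 0.1132 -0.2314 1.1132]
step 2: x^-=[1.0674, 1.4669, -1.1465]  P^-=[0.5575 -0.1159 0.1191; -0.1159 0.6935 -0.5659; 0.1191 -0.5659 1.6571]  S=[1.0704]  K=[0.5281; -0.1655; 0.0463]  nu=[-1.0027]  x^+=[0.5379, 1.6328, -1.1930]  P^+=[0.2590 -0.0223 0.0929; -0.0223 0.6642 -0.5577; 0.0929 -0.5577 1.6548]
step 3: x^-=[0.3371, 1.5218, -1.2775]  P^-=[0.4941 -0.1042 0.0982; -0.1042 0.8355 -1.0032; 0.0982 -1.0032 2.3461]  S=[1.0034]  K=[0.5003; -0.1454; 0.0340]  nu=[2.7239]  x^+=[1.6998, 1.1258, -1.1849]  P^+=[0.2430 -0.0312 0.0811; -0.0312 0.8142 -0.9982; 0.0811 -0.9982 2.3449]
step 4: x^-=[1.4200, 0.9068, -1.0209]  P^-=[0.4832 -0.1070 0.1048; -0.1070 1.1401 -1.5904; 0.1048 -1.5904 3.2357]  S=[0.9899]  K=[0.4959; -0.1432; 0.0521]  nu=[-3.8179]  x^+=[-0.4735, 1.4536, -1.2197]  P^+=[0.2397 -0.0367 0.0792; -0.0367 1.1198 -1.5831; 0.0792 -1.5831 3.2331]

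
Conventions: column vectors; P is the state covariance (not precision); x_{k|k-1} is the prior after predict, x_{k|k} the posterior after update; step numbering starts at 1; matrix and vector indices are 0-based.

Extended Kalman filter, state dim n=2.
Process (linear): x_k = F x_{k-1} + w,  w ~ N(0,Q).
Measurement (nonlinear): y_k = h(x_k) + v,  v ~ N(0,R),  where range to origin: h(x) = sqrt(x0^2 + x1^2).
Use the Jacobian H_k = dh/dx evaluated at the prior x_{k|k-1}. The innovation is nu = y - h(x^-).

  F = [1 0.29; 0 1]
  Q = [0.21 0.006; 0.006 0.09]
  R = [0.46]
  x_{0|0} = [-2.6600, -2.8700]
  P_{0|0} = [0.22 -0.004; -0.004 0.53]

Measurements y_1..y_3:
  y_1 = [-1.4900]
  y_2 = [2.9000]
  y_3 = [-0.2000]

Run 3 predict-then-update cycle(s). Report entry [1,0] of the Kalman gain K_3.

K[1,0] = -0.2388

step 1: x^-=[-3.4923, -2.8700]  P^-=[0.4723 0.1557; 0.1557 0.6200]  H_jac=[-0.7726 -0.6349]  S=[1.1446]  K=[-0.4051; -0.4490]  nu=[-6.0103]  x^+=[-1.0573, -0.1712]  P^+=[0.2844 -0.0525; -0.0525 0.3892]
step 2: x^-=[-1.1069, -0.1712]  P^-=[0.4967 0.0664; 0.0664 0.4792]  H_jac=[-0.9882 -0.1529]  S=[0.9763]  K=[-0.5131; -0.1422]  nu=[1.7799]  x^+=[-2.0202, -0.4243]  P^+=[0.2396 -0.0049; -0.0049 0.4595]
step 3: x^-=[-2.1433, -0.4243]  P^-=[0.4854 0.1344; 0.1344 0.5495]  H_jac=[-0.9810 -0.1942]  S=[0.9990]  K=[-0.5028; -0.2388]  nu=[-2.3849]  x^+=[-0.9443, 0.1451]  P^+=[0.2329 0.0144; 0.0144 0.4925]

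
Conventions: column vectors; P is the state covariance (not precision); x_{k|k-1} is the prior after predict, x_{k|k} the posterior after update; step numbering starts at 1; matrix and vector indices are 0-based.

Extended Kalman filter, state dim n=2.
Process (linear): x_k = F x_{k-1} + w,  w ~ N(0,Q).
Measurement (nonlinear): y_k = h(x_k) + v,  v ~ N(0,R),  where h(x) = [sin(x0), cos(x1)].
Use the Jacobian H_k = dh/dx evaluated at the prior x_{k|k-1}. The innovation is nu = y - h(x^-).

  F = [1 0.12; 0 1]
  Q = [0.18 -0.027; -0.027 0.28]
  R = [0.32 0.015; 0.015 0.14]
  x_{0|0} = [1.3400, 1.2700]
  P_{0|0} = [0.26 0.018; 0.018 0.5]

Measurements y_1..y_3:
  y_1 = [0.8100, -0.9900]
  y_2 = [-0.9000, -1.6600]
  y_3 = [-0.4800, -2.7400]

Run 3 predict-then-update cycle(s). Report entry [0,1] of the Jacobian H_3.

step 1: x^-=[1.4924, 1.2700]  P^-=[0.4515 0.0510; 0.0510 0.7800]  H_jac=[0.0783 0.0000; 0.0000 -0.9551]  S=[0.3228 0.0112; 0.0112 0.8515]  K=[0.1116 -0.0587; 0.0427 -0.8754]  nu=[-0.1869, -1.2863]  x^+=[1.5470, 2.3881]  P^+=[0.4447 0.0068; 0.0068 0.1277]
step 2: x^-=[1.8336, 2.3881]  P^-=[0.6282 -0.0048; -0.0048 0.4077]  H_jac=[-0.2598 0.0000; 0.0000 -0.6842]  S=[0.3624 0.0141; 0.0141 0.3308]  K=[-0.4514 0.0293; 0.0364 -0.8446]  nu=[-1.8657, -0.9307]  x^+=[2.6485, 3.1062]  P^+=[0.5544 0.0039; 0.0039 0.1720]
step 3: x^-=[3.0213, 3.1062]  P^-=[0.7378 -0.0025; -0.0025 0.4520]  H_jac=[-0.9928 0.0000; 0.0000 -0.0354]  S=[1.0472 0.0149; 0.0149 0.1406]  K=[-0.7006 0.0749; 0.0040 -0.1142]  nu=[-0.6000, -1.7406]  x^+=[3.3112, 3.3025]  P^+=[0.2247 0.0005; 0.0005 0.4502]

H_jac[0,1] = 0.0000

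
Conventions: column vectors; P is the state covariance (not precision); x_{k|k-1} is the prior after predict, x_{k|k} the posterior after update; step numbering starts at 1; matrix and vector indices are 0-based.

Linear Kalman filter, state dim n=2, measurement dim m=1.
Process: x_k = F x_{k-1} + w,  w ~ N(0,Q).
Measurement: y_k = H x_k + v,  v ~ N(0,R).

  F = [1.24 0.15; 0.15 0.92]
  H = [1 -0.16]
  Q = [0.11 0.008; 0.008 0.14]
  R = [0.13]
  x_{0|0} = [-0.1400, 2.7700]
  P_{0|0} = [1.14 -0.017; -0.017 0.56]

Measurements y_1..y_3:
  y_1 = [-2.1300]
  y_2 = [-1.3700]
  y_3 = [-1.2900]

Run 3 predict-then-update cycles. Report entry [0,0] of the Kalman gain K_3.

K[0,0] = 0.7570

step 1: x^-=[0.2419, 2.5274]  P^-=[1.8691 0.2775; 0.2775 0.6349]  S=[1.9266]  K=[0.9471; 0.0913]  nu=[-1.9675]  x^+=[-1.6216, 2.3477]  P^+=[0.1409 0.1109; 0.1109 0.6189]
step 2: x^-=[-1.6586, 1.9167]  P^-=[0.3818 0.2486; 0.2486 0.6976]  S=[0.4501]  K=[0.7599; 0.3044]  nu=[0.5953]  x^+=[-1.2063, 2.0978]  P^+=[0.1219 0.1445; 0.1445 0.6559]
step 3: x^-=[-1.1811, 1.7491]  P^-=[0.3660 0.2893; 0.2893 0.7378]  S=[0.4223]  K=[0.7570; 0.4056]  nu=[0.1710]  x^+=[-1.0517, 1.8184]  P^+=[0.1240 0.1597; 0.1597 0.6683]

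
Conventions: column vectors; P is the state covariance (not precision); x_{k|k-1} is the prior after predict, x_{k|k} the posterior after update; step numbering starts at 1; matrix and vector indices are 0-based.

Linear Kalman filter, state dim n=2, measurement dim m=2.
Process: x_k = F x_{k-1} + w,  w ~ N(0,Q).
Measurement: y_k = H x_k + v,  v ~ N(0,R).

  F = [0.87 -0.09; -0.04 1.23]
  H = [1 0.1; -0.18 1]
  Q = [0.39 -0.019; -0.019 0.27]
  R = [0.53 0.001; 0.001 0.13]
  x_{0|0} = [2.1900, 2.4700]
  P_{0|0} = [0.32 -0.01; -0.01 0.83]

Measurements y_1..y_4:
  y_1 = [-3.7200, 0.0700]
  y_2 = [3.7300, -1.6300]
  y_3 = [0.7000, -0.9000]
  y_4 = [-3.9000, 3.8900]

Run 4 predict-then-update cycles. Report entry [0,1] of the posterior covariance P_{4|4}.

P_post[0,1] = 0.0320

step 1: x^-=[1.6830, 2.9505]  P^-=[0.6405 -0.1328; -0.1328 1.5272]  S=[1.1592 -0.0919; -0.0919 1.7257]  K=[0.5319 -0.1154; 0.0889 0.9035]  nu=[-5.6981, -2.5776]  x^+=[-1.0505, 0.1151]  P^+=[0.2782 0.0356; 0.0356 0.1240]
step 2: x^-=[-0.9243, 0.1836]  P^-=[0.5960 -0.0042; -0.0042 0.4545]  S=[1.1297 -0.0649; -0.0649 0.6053]  K=[0.5198 -0.1284; 0.0803 0.7607]  nu=[4.6359, -1.9800]  x^+=[1.7398, -0.9505]  P^+=[0.2721 0.0328; 0.0328 0.1049]
step 3: x^-=[1.5992, -1.2387]  P^-=[0.5917 -0.0049; -0.0049 0.4259]  S=[1.1250 -0.0677; -0.0677 0.5768]  K=[0.5176 -0.1323; 0.0786 0.7491]  nu=[-0.7753, 0.6265]  x^+=[1.1150, -0.8303]  P^+=[0.2710 0.0321; 0.0321 0.1032]
step 4: x^-=[1.0448, -1.0659]  P^-=[0.5909 -0.0054; -0.0054 0.4235]  S=[1.1241 -0.0683; -0.0683 0.5746]  K=[0.5171 -0.1330; 0.0783 0.7480]  nu=[-4.8382, 5.1439]  x^+=[-2.1415, 2.4030]  P^+=[0.2707 0.0320; 0.0320 0.1031]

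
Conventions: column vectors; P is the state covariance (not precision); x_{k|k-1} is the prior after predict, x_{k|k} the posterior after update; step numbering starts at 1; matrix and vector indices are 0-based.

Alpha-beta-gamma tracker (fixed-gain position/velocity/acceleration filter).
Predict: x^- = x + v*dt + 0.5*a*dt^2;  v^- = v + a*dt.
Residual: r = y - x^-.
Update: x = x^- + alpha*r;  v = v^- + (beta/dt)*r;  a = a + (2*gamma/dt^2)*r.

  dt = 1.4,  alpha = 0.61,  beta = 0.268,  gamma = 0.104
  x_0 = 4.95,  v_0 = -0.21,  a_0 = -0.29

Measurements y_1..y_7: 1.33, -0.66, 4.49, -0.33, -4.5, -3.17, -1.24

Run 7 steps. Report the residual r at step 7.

step 1: x_pred=4.3718  r=-3.0418  x^+=2.5163  v^+=-1.1983  a^+=-0.6128
step 2: x_pred=0.2382  r=-0.8982  x^+=-0.3097  v^+=-2.2281  a^+=-0.7081
step 3: x_pred=-4.1231  r=8.6131  x^+=1.1309  v^+=-1.5707  a^+=0.2059
step 4: x_pred=-0.8663  r=0.5363  x^+=-0.5392  v^+=-1.1798  a^+=0.2628
step 5: x_pred=-1.9332  r=-2.5668  x^+=-3.4990  v^+=-1.3031  a^+=-0.0096
step 6: x_pred=-5.3327  r=2.1627  x^+=-4.0135  v^+=-0.9025  a^+=0.2200
step 7: x_pred=-5.0614  r=3.8214  x^+=-2.7304  v^+=0.1370  a^+=0.6255

resid = 3.8214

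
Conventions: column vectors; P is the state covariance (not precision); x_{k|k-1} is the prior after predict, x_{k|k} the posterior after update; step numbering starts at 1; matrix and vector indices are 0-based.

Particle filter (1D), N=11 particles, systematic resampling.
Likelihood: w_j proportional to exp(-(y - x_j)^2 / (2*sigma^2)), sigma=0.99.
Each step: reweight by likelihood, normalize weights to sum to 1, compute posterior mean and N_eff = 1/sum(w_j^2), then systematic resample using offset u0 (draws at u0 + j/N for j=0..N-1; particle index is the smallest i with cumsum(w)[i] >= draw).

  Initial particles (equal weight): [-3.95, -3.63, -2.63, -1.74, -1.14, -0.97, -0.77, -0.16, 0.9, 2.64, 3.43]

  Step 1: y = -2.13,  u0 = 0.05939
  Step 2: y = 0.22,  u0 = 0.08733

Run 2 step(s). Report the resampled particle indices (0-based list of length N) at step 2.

resampled_idx = [5, 6, 7, 8, 8, 9, 9, 10, 10, 10, 10]

step 1: w=[0.0467, 0.0803, 0.2226, 0.2340, 0.1534, 0.1273, 0.0984, 0.0349, 0.0023, 0.0000, 0.0000]  mean=-1.8461  Neff=6.1122  idx=[1, 2, 2, 2, 3, 3, 4, 4, 5, 6, 7]
step 2: w=[0.0002, 0.0051, 0.0051, 0.0051, 0.0450, 0.0450, 0.1244, 0.1244, 0.1552, 0.1938, 0.2969]  mean=-0.8281  Neff=5.4103  idx=[5, 6, 7, 8, 8, 9, 9, 10, 10, 10, 10]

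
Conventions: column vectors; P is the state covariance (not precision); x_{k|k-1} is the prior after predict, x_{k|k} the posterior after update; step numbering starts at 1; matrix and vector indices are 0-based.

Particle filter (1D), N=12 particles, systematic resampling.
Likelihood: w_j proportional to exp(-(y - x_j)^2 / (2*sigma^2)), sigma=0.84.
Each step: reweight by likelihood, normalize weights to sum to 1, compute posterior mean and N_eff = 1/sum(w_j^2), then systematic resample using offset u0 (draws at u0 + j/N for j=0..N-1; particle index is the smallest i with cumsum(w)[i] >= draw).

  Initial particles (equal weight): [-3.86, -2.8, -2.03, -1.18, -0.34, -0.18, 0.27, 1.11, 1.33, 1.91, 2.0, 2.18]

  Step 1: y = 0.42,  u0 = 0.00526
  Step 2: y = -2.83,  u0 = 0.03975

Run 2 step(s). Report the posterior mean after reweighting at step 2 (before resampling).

step 1: w=[0.0000, 0.0001, 0.0033, 0.0374, 0.1523, 0.1777, 0.2257, 0.1637, 0.1275, 0.0476, 0.0391, 0.0255]  mean=0.5021  Neff=6.4662  idx=[3, 4, 4, 5, 5, 6, 6, 6, 7, 7, 8, 9]
step 2: w=[0.7763, 0.0660, 0.0660, 0.0369, 0.0369, 0.0059, 0.0059, 0.0059, 0.0001, 0.0001, 0.0000, 0.0000]  mean=-0.9692  Neff=1.6282  idx=[0, 0, 0, 0, 0, 0, 0, 0, 0, 1, 2, 4]

post_mean = -0.9692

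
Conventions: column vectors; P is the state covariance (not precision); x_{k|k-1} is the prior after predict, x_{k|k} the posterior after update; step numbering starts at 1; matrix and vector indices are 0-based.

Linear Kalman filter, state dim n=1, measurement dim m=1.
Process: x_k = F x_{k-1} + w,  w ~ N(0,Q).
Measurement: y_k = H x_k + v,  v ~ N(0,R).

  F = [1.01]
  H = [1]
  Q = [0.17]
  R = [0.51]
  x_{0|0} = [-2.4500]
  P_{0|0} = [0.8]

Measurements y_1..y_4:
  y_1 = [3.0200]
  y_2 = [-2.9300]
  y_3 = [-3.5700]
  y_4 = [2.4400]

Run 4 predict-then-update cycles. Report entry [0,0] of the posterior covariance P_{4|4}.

P_post[0,0] = 0.2267

step 1: x^-=[-2.4745]  P^-=[0.9861]  S=[1.4961]  K=[0.6591]  nu=[5.4945]  x^+=[1.1470]  P^+=[0.3361]
step 2: x^-=[1.1584]  P^-=[0.5129]  S=[1.0229]  K=[0.5014]  nu=[-4.0884]  x^+=[-0.8916]  P^+=[0.2557]
step 3: x^-=[-0.9005]  P^-=[0.4309]  S=[0.9409]  K=[0.4579]  nu=[-2.6695]  x^+=[-2.1230]  P^+=[0.2336]
step 4: x^-=[-2.1442]  P^-=[0.4082]  S=[0.9182]  K=[0.4446]  nu=[4.5842]  x^+=[-0.1061]  P^+=[0.2267]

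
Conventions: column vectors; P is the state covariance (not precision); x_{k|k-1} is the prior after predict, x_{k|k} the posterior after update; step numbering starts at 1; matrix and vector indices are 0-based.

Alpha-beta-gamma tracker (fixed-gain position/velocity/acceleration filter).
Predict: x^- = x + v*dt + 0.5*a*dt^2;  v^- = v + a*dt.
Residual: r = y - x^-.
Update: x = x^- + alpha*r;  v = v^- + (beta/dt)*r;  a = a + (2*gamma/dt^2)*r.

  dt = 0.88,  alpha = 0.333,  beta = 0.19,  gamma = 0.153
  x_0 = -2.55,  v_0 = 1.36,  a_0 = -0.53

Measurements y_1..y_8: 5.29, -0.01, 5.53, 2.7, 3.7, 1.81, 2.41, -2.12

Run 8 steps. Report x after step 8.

step 1: x_pred=-1.5584  r=6.8484  x^+=0.7221  v^+=2.3722  a^+=2.1761
step 2: x_pred=3.6523  r=-3.6623  x^+=2.4327  v^+=3.4965  a^+=0.7290
step 3: x_pred=5.7919  r=-0.2619  x^+=5.7047  v^+=4.0815  a^+=0.6255
step 4: x_pred=9.5386  r=-6.8386  x^+=7.2613  v^+=3.1554  a^+=-2.0767
step 5: x_pred=9.2340  r=-5.5340  x^+=7.3912  v^+=0.1330  a^+=-4.2634
step 6: x_pred=5.8574  r=-4.0474  x^+=4.5096  v^+=-4.4927  a^+=-5.8628
step 7: x_pred=-1.7140  r=4.1240  x^+=-0.3407  v^+=-8.7615  a^+=-4.2332
step 8: x_pred=-9.6899  r=7.5699  x^+=-7.1691  v^+=-10.8523  a^+=-1.2420

x_post = -7.1691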